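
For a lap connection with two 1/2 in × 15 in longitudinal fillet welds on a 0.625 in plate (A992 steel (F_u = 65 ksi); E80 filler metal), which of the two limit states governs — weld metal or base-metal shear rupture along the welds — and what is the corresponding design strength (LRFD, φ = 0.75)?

E80XX → F_EXX = 80 ksi.
t_e = 0.707 × 0.5 = 0.3535 in; L = 30 in.
Weld metal: φR_n = 0.75 × 0.6 × 80 × 0.3535 × 30 = 381.8 kip.
Base metal (shear rupture): φR_n = 0.75 × 0.6 × 65 × 0.625 × 30 = 548.4 kip.
Governing: weld metal.

φR_n ≈ 382 kip (weld metal governs)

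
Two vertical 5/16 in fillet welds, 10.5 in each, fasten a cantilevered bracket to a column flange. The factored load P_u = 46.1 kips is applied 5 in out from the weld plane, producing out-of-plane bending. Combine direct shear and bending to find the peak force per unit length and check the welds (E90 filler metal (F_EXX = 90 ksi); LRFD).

L_w = 2 × 10.5 = 21 in; section modulus (unit throat) S = 2 × L²/6 = 36.75 in².
Direct shear f_v = P/L_w = 46.1/21 = 2.195 kip/in.
Moment M = P × e = 46.1 × 5 = 230.5 kip·in; bending f_b = M/S = 6.272 kip/in.
f_max = √(f_v² + f_b²) = √(2.195² + 6.272²) = 6.645 kip/in.
φr_n = 0.75 × 0.6 × 90 × (0.707 × 0.3125) = 8.948 kip/in → adequate.

f_max ≈ 6.65 kip/in; adequate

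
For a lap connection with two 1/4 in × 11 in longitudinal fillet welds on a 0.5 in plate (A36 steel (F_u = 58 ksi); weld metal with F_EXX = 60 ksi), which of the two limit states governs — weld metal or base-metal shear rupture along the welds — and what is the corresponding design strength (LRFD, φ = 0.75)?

t_e = 0.707 × 0.25 = 0.1767 in; L = 22 in.
Weld metal: φR_n = 0.75 × 0.6 × 60 × 0.1767 × 22 = 105 kips.
Base metal (shear rupture): φR_n = 0.75 × 0.6 × 58 × 0.5 × 22 = 287.1 kips.
Governing: weld metal.

φR_n ≈ 105 kips (weld metal governs)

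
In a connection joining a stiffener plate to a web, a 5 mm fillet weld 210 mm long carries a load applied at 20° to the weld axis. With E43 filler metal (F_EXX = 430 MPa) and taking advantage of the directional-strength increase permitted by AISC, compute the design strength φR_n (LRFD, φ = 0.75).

φR_n ≈ 158 kN

t_e = 0.707 × 5 = 3.535 mm; A_we = 3.535 × 210 = 742.3 mm².
Directional factor: 1.0 + 0.5 sin^1.5(20°) = 1.1.
F_nw = 0.6 × 430 × 1.1 = 283.8 MPa.
φR_n = 0.75 × 283.8 × 742.3 × 10⁻³ = 158 kN.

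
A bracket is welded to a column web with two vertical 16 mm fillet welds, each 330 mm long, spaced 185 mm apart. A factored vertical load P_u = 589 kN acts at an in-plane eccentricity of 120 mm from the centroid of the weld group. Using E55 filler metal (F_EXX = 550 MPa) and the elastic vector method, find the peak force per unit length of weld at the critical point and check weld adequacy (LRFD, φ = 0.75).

f_max ≈ 1770 N/mm; adequate

Total weld length L_w = 660 mm. Treat welds as unit-width lines.
Polar moment about centroid: J = 2[d³/12 + d(b/2)²] = 2[330³/12 + 330×92.5²] = 11640000 mm³.
Direct shear f_v = P/L_w = 589×10³ / 660 = 892.4 N/mm (vertical).
Torsion M = P·e = 589×10³ × 120 = 70680000 N·mm.
Critical point at (x, y) = (92.5, 165) from centroid. f_tx = M·y/J = 1002 N/mm; f_ty = M·x/J = 561.8 N/mm.
Resultant f_max = √[f_tx² + (f_v + f_ty)²] = √[1002² + (892.4 + 561.8)²] = 1766 N/mm.
Capacity per unit length: φr_n = 0.75 × 0.6 × 550 × (0.707 × 16) = 2800 N/mm.
1766 ≤ 2800 → adequate.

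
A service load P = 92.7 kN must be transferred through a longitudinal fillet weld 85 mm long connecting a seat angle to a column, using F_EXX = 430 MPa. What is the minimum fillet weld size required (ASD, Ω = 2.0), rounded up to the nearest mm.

w = 12 mm

Total weld length L = 85 mm.
Required throat t_e = P × Ω / (0.6 F_EXX × L) = 92.7 × 2.0 / (0.6 × 430 × 85 × 10⁻³) = 8.454 mm.
Required leg w = t_e / 0.707 = 11.96 mm → use 12 mm.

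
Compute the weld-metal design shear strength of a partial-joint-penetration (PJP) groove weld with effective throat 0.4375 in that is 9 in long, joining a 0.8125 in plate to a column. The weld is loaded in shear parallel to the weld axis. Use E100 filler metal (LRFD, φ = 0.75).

φR_n ≈ 177 kip

E100XX → F_EXX = 100 ksi.
Effective throat (given) t_e = 0.4375 in.
A_we = 0.4375 × 9 = 3.938 in².
F_nw = 0.6 F_EXX = 60 ksi.
φR_n = 0.75 × 60 × 3.938 = 177.2 kip.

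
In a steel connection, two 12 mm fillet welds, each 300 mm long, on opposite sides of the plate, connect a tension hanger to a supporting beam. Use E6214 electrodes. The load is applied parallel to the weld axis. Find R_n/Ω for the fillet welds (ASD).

R_n/Ω ≈ 947 kN

E62XX → F_EXX = 620 MPa.
Effective throat t_e = 0.707 × 12 = 8.484 mm.
Total length L = 600 mm; A_we = 8.484 × 600 = 5090 mm².
F_nw = 0.6 F_EXX = 0.6 × 620 = 372 MPa.
R_n = 372 × 5090 × 10⁻³ = 1894 kN; R_n/Ω = 1894/2.0 = 946.8 kN.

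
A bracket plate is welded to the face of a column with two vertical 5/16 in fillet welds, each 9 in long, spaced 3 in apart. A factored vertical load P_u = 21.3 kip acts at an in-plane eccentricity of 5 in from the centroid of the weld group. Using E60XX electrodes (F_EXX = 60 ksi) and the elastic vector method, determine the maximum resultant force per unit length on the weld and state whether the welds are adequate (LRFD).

f_max ≈ 3.67 kip/in; adequate

Total weld length L_w = 18 in. Treat welds as unit-width lines.
Polar moment about centroid: J = 2[d³/12 + d(b/2)²] = 2[9³/12 + 9×1.5²] = 162 in³.
Direct shear f_v = P/L_w = 21.3 / 18 = 1.183 kip/in (vertical).
Torsion M = P·e = 21.3 × 5 = 106.5 kip·in.
Critical point at (x, y) = (1.5, 4.5) from centroid. f_tx = M·y/J = 2.958 kip/in; f_ty = M·x/J = 0.9861 kip/in.
Resultant f_max = √[f_tx² + (f_v + f_ty)²] = √[2.958² + (1.183 + 0.9861)²] = 3.669 kip/in.
Capacity per unit length: φr_n = 0.75 × 0.6 × 60 × (0.707 × 0.3125) = 5.965 kip/in.
3.669 ≤ 5.965 → adequate.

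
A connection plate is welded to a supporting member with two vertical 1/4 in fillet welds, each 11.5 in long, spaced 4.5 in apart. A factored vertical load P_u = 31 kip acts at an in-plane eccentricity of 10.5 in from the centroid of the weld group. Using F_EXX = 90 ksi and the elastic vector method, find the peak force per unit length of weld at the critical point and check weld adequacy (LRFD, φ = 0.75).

Total weld length L_w = 23 in. Treat welds as unit-width lines.
Polar moment about centroid: J = 2[d³/12 + d(b/2)²] = 2[11.5³/12 + 11.5×2.25²] = 369.9 in³.
Direct shear f_v = P/L_w = 31 / 23 = 1.348 kip/in (vertical).
Torsion M = P·e = 31 × 10.5 = 325.5 kip·in.
Critical point at (x, y) = (2.25, 5.75) from centroid. f_tx = M·y/J = 5.06 kip/in; f_ty = M·x/J = 1.98 kip/in.
Resultant f_max = √[f_tx² + (f_v + f_ty)²] = √[5.06² + (1.348 + 1.98)²] = 6.056 kip/in.
Capacity per unit length: φr_n = 0.75 × 0.6 × 90 × (0.707 × 0.25) = 7.158 kip/in.
6.056 ≤ 7.158 → adequate.

f_max ≈ 6.06 kip/in; adequate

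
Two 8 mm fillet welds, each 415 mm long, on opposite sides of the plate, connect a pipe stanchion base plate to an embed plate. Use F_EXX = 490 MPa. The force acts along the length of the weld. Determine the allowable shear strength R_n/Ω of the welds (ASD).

R_n/Ω ≈ 690 kN

Effective throat t_e = 0.707 × 8 = 5.656 mm.
Total length L = 830 mm; A_we = 5.656 × 830 = 4694 mm².
F_nw = 0.6 F_EXX = 0.6 × 490 = 294 MPa.
R_n = 294 × 4694 × 10⁻³ = 1380 kN; R_n/Ω = 1380/2.0 = 690.1 kN.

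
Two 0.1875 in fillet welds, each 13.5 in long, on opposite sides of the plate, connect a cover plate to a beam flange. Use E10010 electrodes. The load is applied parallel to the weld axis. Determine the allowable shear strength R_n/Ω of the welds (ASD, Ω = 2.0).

R_n/Ω ≈ 107 kip

E100XX → F_EXX = 100 ksi.
Effective throat t_e = 0.707 × 0.1875 = 0.1326 in.
Total length L = 27 in; A_we = 0.1326 × 27 = 3.579 in².
F_nw = 0.6 F_EXX = 0.6 × 100 = 60 ksi.
R_n = 60 × 3.579 = 214.8 kip; R_n/Ω = 214.8/2.0 = 107.4 kip.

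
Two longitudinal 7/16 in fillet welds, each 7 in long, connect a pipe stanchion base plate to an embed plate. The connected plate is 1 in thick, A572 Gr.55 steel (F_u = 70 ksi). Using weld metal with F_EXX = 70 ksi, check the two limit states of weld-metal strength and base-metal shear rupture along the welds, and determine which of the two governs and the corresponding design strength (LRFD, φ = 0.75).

t_e = 0.707 × 0.4375 = 0.3093 in; L = 14 in.
Weld metal: φR_n = 0.75 × 0.6 × 70 × 0.3093 × 14 = 136.4 kips.
Base metal (shear rupture): φR_n = 0.75 × 0.6 × 70 × 1 × 14 = 441 kips.
Governing: weld metal.

φR_n ≈ 136 kips (weld metal governs)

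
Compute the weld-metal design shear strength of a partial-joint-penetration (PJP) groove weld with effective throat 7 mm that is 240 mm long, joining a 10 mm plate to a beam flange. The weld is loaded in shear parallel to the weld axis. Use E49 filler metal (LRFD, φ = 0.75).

E49XX → F_EXX = 490 MPa.
Effective throat (given) t_e = 7 mm.
A_we = 7 × 240 = 1680 mm².
F_nw = 0.6 F_EXX = 294 MPa.
φR_n = 0.75 × 294 × 1680 × 10⁻³ = 370.4 kN.

φR_n ≈ 370 kN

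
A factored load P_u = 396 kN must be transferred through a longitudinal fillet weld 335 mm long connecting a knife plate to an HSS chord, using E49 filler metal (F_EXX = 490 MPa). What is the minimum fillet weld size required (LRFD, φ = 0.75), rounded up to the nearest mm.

Total weld length L = 335 mm.
Required throat t_e = P_u / (φ × 0.6 F_EXX × L) = 396 / (0.75 × 0.6 × 490 × 335 × 10⁻³) = 5.361 mm.
Required leg w = t_e / 0.707 = 7.583 mm → use 8 mm.

w = 8 mm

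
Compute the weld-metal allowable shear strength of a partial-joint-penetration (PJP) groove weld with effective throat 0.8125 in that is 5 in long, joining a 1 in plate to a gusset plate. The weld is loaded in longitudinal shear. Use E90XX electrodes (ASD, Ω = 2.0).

E90XX → F_EXX = 90 ksi.
Effective throat (given) t_e = 0.8125 in.
A_we = 0.8125 × 5 = 4.062 in².
F_nw = 0.6 F_EXX = 54 ksi.
R_n/Ω = (54 × 4.062) / 2.0 = 109.7 kips.

R_n/Ω ≈ 110 kips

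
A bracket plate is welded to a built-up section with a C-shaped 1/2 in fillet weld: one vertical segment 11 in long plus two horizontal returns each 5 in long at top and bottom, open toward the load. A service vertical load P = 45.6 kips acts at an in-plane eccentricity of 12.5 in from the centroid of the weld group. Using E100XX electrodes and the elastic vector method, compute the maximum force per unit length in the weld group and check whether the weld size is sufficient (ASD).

f_max ≈ 9.57 kip/in; adequate

E100XX → F_EXX = 100 ksi.
Total weld length L_w = 21 in. Treat welds as unit-width lines.
Centroid: x̄ = 2×5×2.5 / 21 = 1.19 in from the vertical weld.
Polar moment about centroid: J = I_x + I_y = [11³/12 + 2×5×5.5²] + [11×1.19² + 2(5³/12 + 5×1.31²)] = 467 in³.
Direct shear f_v = P/L_w = 45.6 / 21 = 2.171 kip/in (vertical).
Torsion M = P·e = 45.6 × 12.5 = 570 kip·in.
Critical point at (x, y) = (3.81, 5.5) from centroid. f_tx = M·y/J = 6.713 kip/in; f_ty = M·x/J = 4.65 kip/in.
Resultant f_max = √[f_tx² + (f_v + f_ty)²] = √[6.713² + (2.171 + 4.65)²] = 9.571 kip/in.
Capacity per unit length: r_n/Ω = (1/2.0) × 0.6 × 100 × (0.707 × 0.5) = 10.6 kip/in.
9.571 ≤ 10.6 → adequate.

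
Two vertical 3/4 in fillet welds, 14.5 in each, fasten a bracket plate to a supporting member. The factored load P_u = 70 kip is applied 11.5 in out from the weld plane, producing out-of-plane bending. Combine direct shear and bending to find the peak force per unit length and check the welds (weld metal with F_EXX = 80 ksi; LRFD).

f_max ≈ 11.7 kip/in; adequate

L_w = 2 × 14.5 = 29 in; section modulus (unit throat) S = 2 × L²/6 = 70.08 in².
Direct shear f_v = P/L_w = 70/29 = 2.414 kip/in.
Moment M = P × e = 70 × 11.5 = 805 kip·in; bending f_b = M/S = 11.49 kip/in.
f_max = √(f_v² + f_b²) = √(2.414² + 11.49²) = 11.74 kip/in.
φr_n = 0.75 × 0.6 × 80 × (0.707 × 0.75) = 19.09 kip/in → adequate.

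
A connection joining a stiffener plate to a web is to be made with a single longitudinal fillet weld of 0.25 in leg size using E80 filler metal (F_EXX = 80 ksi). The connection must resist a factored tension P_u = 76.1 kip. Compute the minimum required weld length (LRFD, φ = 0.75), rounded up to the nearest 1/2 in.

Throat t_e = 0.707 × 0.25 = 0.1767 in.
φr_n = 0.75 × 0.6 × 80 × 0.1767 = 6.363 kip/in.
L_req = P_u / φr_n = 76.1 / 6.363 = 11.96 in total.
Round up → use L = 12 in.

L = 12 in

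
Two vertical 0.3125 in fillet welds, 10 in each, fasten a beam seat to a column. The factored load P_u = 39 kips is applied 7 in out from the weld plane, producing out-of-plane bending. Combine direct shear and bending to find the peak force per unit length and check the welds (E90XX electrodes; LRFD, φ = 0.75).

f_max ≈ 8.42 kip/in; adequate

E90XX → F_EXX = 90 ksi.
L_w = 2 × 10 = 20 in; section modulus (unit throat) S = 2 × L²/6 = 33.33 in².
Direct shear f_v = P/L_w = 39/20 = 1.95 kip/in.
Moment M = P × e = 39 × 7 = 273 kip·in; bending f_b = M/S = 8.19 kip/in.
f_max = √(f_v² + f_b²) = √(1.95² + 8.19²) = 8.419 kip/in.
φr_n = 0.75 × 0.6 × 90 × (0.707 × 0.3125) = 8.948 kip/in → adequate.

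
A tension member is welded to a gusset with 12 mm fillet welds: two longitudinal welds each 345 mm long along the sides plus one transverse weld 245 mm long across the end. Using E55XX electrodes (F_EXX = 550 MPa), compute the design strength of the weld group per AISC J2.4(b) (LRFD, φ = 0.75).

t_e = 0.707 × 12 = 8.484 mm.
R_nwl = 0.6 × 550 × 8.484 × 690 × 10⁻³ = 1932 kN (longitudinal, 2 welds).
R_nwt = 0.6 × 550 × 8.484 × 245 × 10⁻³ = 685.9 kN (transverse, base value).
(i) R_nwl + R_nwt = 2618 kN; (ii) 0.85 R_nwl + 1.5 R_nwt = 2671 kN.
R_n = max = 2671 kN [governs: (ii)]; φR_n = 2003 kN.

φR_n ≈ 2000 kN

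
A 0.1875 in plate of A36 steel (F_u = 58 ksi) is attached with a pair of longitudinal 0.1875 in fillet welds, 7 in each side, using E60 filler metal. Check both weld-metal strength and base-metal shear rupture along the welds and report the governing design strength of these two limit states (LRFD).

E60XX → F_EXX = 60 ksi.
t_e = 0.707 × 0.1875 = 0.1326 in; L = 14 in.
Weld metal: φR_n = 0.75 × 0.6 × 60 × 0.1326 × 14 = 50.11 kips.
Base metal (shear rupture): φR_n = 0.75 × 0.6 × 58 × 0.1875 × 14 = 68.51 kips.
Governing: weld metal.

φR_n ≈ 50.1 kips (weld metal governs)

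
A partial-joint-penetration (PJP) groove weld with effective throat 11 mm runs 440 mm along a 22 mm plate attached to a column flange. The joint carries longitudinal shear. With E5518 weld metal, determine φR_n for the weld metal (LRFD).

E55XX → F_EXX = 550 MPa.
Effective throat (given) t_e = 11 mm.
A_we = 11 × 440 = 4840 mm².
F_nw = 0.6 F_EXX = 330 MPa.
φR_n = 0.75 × 330 × 4840 × 10⁻³ = 1198 kN.

φR_n ≈ 1200 kN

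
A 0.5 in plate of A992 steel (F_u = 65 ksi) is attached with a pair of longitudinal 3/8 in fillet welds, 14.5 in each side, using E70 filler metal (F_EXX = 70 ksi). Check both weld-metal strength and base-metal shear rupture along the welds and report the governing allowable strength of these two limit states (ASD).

R_n/Ω ≈ 161 kip (weld metal governs)

t_e = 0.707 × 0.375 = 0.2651 in; L = 29 in.
Weld metal: R_n/Ω = (1/2.0) × 0.6 × 70 × 0.2651 × 29 = 161.5 kip.
Base metal (shear rupture): R_n/Ω = (1/2.0) × 0.6 × 65 × 0.5 × 29 = 282.8 kip.
Governing: weld metal.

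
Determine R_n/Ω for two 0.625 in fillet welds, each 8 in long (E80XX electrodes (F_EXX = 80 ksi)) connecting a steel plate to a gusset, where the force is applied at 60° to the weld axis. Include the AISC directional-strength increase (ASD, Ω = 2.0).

R_n/Ω ≈ 238 kip

t_e = 0.707 × 0.625 = 0.4419 in; A_we = 0.4419 × 16 = 7.07 in².
Directional factor: 1.0 + 0.5 sin^1.5(60°) = 1.403.
F_nw = 0.6 × 80 × 1.403 = 67.34 ksi.
R_n/Ω = (67.34 × 7.07) / 2.0 = 238.1 kip.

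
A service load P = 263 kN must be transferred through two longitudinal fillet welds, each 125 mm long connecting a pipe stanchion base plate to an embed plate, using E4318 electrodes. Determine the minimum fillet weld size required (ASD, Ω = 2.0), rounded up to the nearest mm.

w = 12 mm

E43XX → F_EXX = 430 MPa.
Total weld length L = 250 mm.
Required throat t_e = P × Ω / (0.6 F_EXX × L) = 263 × 2.0 / (0.6 × 430 × 250 × 10⁻³) = 8.155 mm.
Required leg w = t_e / 0.707 = 11.53 mm → use 12 mm.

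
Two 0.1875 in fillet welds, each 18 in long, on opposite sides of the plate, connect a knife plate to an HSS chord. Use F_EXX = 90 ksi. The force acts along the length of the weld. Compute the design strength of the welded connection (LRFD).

Effective throat t_e = 0.707 × 0.1875 = 0.1326 in.
Total length L = 36 in; A_we = 0.1326 × 36 = 4.772 in².
F_nw = 0.6 F_EXX = 0.6 × 90 = 54 ksi.
φR_n = 0.75 × 54 × 4.772 = 193.3 kip.

φR_n ≈ 193 kip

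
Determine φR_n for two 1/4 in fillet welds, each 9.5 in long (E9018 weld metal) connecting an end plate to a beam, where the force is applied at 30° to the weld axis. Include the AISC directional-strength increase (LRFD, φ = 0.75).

φR_n ≈ 160 kips

E90XX → F_EXX = 90 ksi.
t_e = 0.707 × 0.25 = 0.1767 in; A_we = 0.1767 × 19 = 3.358 in².
Directional factor: 1.0 + 0.5 sin^1.5(30°) = 1.177.
F_nw = 0.6 × 90 × 1.177 = 63.55 ksi.
φR_n = 0.75 × 63.55 × 3.358 = 160.1 kips.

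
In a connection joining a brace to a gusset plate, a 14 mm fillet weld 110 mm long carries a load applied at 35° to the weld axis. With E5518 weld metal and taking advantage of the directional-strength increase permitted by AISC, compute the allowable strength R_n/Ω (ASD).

R_n/Ω ≈ 219 kN

E55XX → F_EXX = 550 MPa.
t_e = 0.707 × 14 = 9.898 mm; A_we = 9.898 × 110 = 1089 mm².
Directional factor: 1.0 + 0.5 sin^1.5(35°) = 1.217.
F_nw = 0.6 × 550 × 1.217 = 401.7 MPa.
R_n/Ω = (401.7 × 1089) / 2.0 × 10⁻³ = 218.7 kN.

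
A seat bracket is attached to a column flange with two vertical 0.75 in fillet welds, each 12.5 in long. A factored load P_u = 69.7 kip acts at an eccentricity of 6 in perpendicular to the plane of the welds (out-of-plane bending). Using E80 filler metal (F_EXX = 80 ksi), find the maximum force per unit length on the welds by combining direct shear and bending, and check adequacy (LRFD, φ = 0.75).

L_w = 2 × 12.5 = 25 in; section modulus (unit throat) S = 2 × L²/6 = 52.08 in².
Direct shear f_v = P/L_w = 69.7/25 = 2.788 kip/in.
Moment M = P × e = 69.7 × 6 = 418.2 kip·in; bending f_b = M/S = 8.029 kip/in.
f_max = √(f_v² + f_b²) = √(2.788² + 8.029²) = 8.5 kip/in.
φr_n = 0.75 × 0.6 × 80 × (0.707 × 0.75) = 19.09 kip/in → adequate.

f_max ≈ 8.5 kip/in; adequate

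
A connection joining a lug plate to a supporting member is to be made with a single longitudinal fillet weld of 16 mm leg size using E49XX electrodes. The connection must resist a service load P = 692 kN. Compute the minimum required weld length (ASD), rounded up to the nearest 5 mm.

L = 420 mm

E49XX → F_EXX = 490 MPa.
Throat t_e = 0.707 × 16 = 11.31 mm.
r_n/Ω = (0.6 × 490 × 11.31) / 2.0 = 1663 N/mm = 1.663 kN/mm.
L_req = P / (r_n/Ω) = 692 / 1.663 = 416.1 mm total.
Round up → use L = 420 mm.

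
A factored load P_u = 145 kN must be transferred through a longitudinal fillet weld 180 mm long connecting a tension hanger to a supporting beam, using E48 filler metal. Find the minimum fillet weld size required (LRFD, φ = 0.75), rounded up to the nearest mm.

E48XX → F_EXX = 480 MPa.
Total weld length L = 180 mm.
Required throat t_e = P_u / (φ × 0.6 F_EXX × L) = 145 / (0.75 × 0.6 × 480 × 180 × 10⁻³) = 3.729 mm.
Required leg w = t_e / 0.707 = 5.275 mm → use 6 mm.

w = 6 mm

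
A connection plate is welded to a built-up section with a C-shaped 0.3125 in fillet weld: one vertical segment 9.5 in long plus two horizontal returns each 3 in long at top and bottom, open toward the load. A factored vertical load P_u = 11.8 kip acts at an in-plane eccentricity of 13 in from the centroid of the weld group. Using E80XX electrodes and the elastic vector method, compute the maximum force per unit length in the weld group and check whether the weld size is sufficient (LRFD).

f_max ≈ 4.13 kip/in; adequate

E80XX → F_EXX = 80 ksi.
Total weld length L_w = 15.5 in. Treat welds as unit-width lines.
Centroid: x̄ = 2×3×1.5 / 15.5 = 0.5806 in from the vertical weld.
Polar moment about centroid: J = I_x + I_y = [9.5³/12 + 2×3×4.75²] + [9.5×0.5806² + 2(3³/12 + 3×0.9194²)] = 219.6 in³.
Direct shear f_v = P/L_w = 11.8 / 15.5 = 0.7613 kip/in (vertical).
Torsion M = P·e = 11.8 × 13 = 153.4 kip·in.
Critical point at (x, y) = (2.419, 4.75) from centroid. f_tx = M·y/J = 3.318 kip/in; f_ty = M·x/J = 1.69 kip/in.
Resultant f_max = √[f_tx² + (f_v + f_ty)²] = √[3.318² + (0.7613 + 1.69)²] = 4.125 kip/in.
Capacity per unit length: φr_n = 0.75 × 0.6 × 80 × (0.707 × 0.3125) = 7.954 kip/in.
4.125 ≤ 7.954 → adequate.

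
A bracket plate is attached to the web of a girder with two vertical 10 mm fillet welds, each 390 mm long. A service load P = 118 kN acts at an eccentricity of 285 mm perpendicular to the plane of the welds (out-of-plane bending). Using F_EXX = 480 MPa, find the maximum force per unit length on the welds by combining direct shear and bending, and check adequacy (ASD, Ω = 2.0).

f_max ≈ 680 N/mm; adequate

L_w = 2 × 390 = 780 mm; section modulus (unit throat) S = 2 × L²/6 = 50700 mm².
Direct shear f_v = P/L_w = 118×10³/780 = 151.3 N/mm.
Moment M = P × e = 118×10³ × 285 = 33630000 N·mm; bending f_b = M/S = 663.3 N/mm.
f_max = √(f_v² + f_b²) = √(151.3² + 663.3²) = 680.3 N/mm.
r_n/Ω = (1/2.0) × 0.6 × 480 × (0.707 × 10) = 1018 N/mm → adequate.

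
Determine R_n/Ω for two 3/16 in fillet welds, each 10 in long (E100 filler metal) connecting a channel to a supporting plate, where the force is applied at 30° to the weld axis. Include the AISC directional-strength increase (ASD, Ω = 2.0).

R_n/Ω ≈ 93.6 kip

E100XX → F_EXX = 100 ksi.
t_e = 0.707 × 0.1875 = 0.1326 in; A_we = 0.1326 × 20 = 2.651 in².
Directional factor: 1.0 + 0.5 sin^1.5(30°) = 1.177.
F_nw = 0.6 × 100 × 1.177 = 70.61 ksi.
R_n/Ω = (70.61 × 2.651) / 2.0 = 93.6 kip.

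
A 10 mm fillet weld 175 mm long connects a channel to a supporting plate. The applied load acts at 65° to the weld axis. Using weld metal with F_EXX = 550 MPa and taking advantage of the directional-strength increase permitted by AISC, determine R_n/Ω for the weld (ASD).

R_n/Ω ≈ 292 kN

t_e = 0.707 × 10 = 7.07 mm; A_we = 7.07 × 175 = 1237 mm².
Directional factor: 1.0 + 0.5 sin^1.5(65°) = 1.431.
F_nw = 0.6 × 550 × 1.431 = 472.4 MPa.
R_n/Ω = (472.4 × 1237) / 2.0 × 10⁻³ = 292.2 kN.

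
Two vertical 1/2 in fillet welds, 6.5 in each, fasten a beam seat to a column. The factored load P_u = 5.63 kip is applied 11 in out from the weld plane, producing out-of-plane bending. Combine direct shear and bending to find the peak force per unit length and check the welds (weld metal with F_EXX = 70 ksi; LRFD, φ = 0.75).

f_max ≈ 4.42 kip/in; adequate

L_w = 2 × 6.5 = 13 in; section modulus (unit throat) S = 2 × L²/6 = 14.08 in².
Direct shear f_v = P/L_w = 5.63/13 = 0.4331 kip/in.
Moment M = P × e = 5.63 × 11 = 61.93 kip·in; bending f_b = M/S = 4.397 kip/in.
f_max = √(f_v² + f_b²) = √(0.4331² + 4.397²) = 4.419 kip/in.
φr_n = 0.75 × 0.6 × 70 × (0.707 × 0.5) = 11.14 kip/in → adequate.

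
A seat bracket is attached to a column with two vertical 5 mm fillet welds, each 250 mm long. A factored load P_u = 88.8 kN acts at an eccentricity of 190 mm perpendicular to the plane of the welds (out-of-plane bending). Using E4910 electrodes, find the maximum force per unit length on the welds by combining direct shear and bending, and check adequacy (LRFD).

E49XX → F_EXX = 490 MPa.
L_w = 2 × 250 = 500 mm; section modulus (unit throat) S = 2 × L²/6 = 20830 mm².
Direct shear f_v = P/L_w = 88.8×10³/500 = 177.6 N/mm.
Moment M = P × e = 88.8×10³ × 190 = 16872000 N·mm; bending f_b = M/S = 809.9 N/mm.
f_max = √(f_v² + f_b²) = √(177.6² + 809.9²) = 829.1 N/mm.
φr_n = 0.75 × 0.6 × 490 × (0.707 × 5) = 779.5 N/mm → NOT adequate.

f_max ≈ 829 N/mm; NOT adequate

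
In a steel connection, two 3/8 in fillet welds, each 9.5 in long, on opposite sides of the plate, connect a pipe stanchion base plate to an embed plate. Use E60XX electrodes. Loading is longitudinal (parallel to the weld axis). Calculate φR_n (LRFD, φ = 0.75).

φR_n ≈ 136 kips

E60XX → F_EXX = 60 ksi.
Effective throat t_e = 0.707 × 0.375 = 0.2651 in.
Total length L = 19 in; A_we = 0.2651 × 19 = 5.037 in².
F_nw = 0.6 F_EXX = 0.6 × 60 = 36 ksi.
φR_n = 0.75 × 36 × 5.037 = 136 kips.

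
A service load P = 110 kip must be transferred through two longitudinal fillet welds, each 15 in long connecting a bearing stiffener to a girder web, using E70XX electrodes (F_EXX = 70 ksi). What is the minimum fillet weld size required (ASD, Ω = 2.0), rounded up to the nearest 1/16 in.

w = 1/4 in

Total weld length L = 30 in.
Required throat t_e = P × Ω / (0.6 F_EXX × L) = 110 × 2.0 / (0.6 × 70 × 30) = 0.1746 in.
Required leg w = t_e / 0.707 = 0.247 in → use 1/4 in.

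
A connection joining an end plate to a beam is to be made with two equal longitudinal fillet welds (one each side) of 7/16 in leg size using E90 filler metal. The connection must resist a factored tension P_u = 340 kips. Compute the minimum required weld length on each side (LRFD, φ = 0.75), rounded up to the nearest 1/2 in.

L = 14 in on each side

E90XX → F_EXX = 90 ksi.
Throat t_e = 0.707 × 0.4375 = 0.3093 in.
φr_n = 0.75 × 0.6 × 90 × 0.3093 = 12.53 kips/in.
L_req = P_u / φr_n = 340 / 12.53 = 27.14 in total.
Per side: 27.14 / 2 = 13.57 in.
Round up → use L = 14 in on each side.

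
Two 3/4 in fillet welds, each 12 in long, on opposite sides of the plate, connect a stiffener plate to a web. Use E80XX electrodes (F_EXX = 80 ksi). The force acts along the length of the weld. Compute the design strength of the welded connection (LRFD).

Effective throat t_e = 0.707 × 0.75 = 0.5302 in.
Total length L = 24 in; A_we = 0.5302 × 24 = 12.73 in².
F_nw = 0.6 F_EXX = 0.6 × 80 = 48 ksi.
φR_n = 0.75 × 48 × 12.73 = 458.1 kips.

φR_n ≈ 458 kips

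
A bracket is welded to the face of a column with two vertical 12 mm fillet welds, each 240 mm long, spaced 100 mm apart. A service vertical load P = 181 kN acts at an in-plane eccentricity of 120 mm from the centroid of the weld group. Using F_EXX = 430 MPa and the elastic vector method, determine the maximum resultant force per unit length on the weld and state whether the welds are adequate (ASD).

Total weld length L_w = 480 mm. Treat welds as unit-width lines.
Polar moment about centroid: J = 2[d³/12 + d(b/2)²] = 2[240³/12 + 240×50²] = 3504000 mm³.
Direct shear f_v = P/L_w = 181×10³ / 480 = 377.1 N/mm (vertical).
Torsion M = P·e = 181×10³ × 120 = 21720000 N·mm.
Critical point at (x, y) = (50, 120) from centroid. f_tx = M·y/J = 743.8 N/mm; f_ty = M·x/J = 309.9 N/mm.
Resultant f_max = √[f_tx² + (f_v + f_ty)²] = √[743.8² + (377.1 + 309.9)²] = 1013 N/mm.
Capacity per unit length: r_n/Ω = (1/2.0) × 0.6 × 430 × (0.707 × 12) = 1094 N/mm.
1013 ≤ 1094 → adequate.

f_max ≈ 1010 N/mm; adequate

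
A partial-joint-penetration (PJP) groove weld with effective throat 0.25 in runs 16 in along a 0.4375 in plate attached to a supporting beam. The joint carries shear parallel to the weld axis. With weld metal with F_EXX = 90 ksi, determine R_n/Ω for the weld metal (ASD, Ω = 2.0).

Effective throat (given) t_e = 0.25 in.
A_we = 0.25 × 16 = 4 in².
F_nw = 0.6 F_EXX = 54 ksi.
R_n/Ω = (54 × 4) / 2.0 = 108 kip.

R_n/Ω ≈ 108 kip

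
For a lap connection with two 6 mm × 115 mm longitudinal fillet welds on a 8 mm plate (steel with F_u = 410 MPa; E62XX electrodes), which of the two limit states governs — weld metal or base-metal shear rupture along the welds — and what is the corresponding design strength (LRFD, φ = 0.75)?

E62XX → F_EXX = 620 MPa.
t_e = 0.707 × 6 = 4.242 mm; L = 230 mm.
Weld metal: φR_n = 0.75 × 0.6 × 620 × 4.242 × 230 × 10⁻³ = 272.2 kN.
Base metal (shear rupture): φR_n = 0.75 × 0.6 × 410 × 8 × 230 × 10⁻³ = 339.5 kN.
Governing: weld metal.

φR_n ≈ 272 kN (weld metal governs)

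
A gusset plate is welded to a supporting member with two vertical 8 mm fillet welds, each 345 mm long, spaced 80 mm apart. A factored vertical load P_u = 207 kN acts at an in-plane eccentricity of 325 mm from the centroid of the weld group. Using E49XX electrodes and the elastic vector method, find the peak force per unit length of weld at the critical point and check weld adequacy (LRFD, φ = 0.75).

E49XX → F_EXX = 490 MPa.
Total weld length L_w = 690 mm. Treat welds as unit-width lines.
Polar moment about centroid: J = 2[d³/12 + d(b/2)²] = 2[345³/12 + 345×40²] = 7948000 mm³.
Direct shear f_v = P/L_w = 207×10³ / 690 = 300 N/mm (vertical).
Torsion M = P·e = 207×10³ × 325 = 67275000 N·mm.
Critical point at (x, y) = (40, 172.5) from centroid. f_tx = M·y/J = 1460 N/mm; f_ty = M·x/J = 338.6 N/mm.
Resultant f_max = √[f_tx² + (f_v + f_ty)²] = √[1460² + (300 + 338.6)²] = 1594 N/mm.
Capacity per unit length: φr_n = 0.75 × 0.6 × 490 × (0.707 × 8) = 1247 N/mm.
1594 > 1247 → NOT adequate.

f_max ≈ 1590 N/mm; NOT adequate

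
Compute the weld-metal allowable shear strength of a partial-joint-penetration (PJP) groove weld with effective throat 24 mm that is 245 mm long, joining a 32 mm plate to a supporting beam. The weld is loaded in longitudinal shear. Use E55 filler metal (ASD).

R_n/Ω ≈ 970 kN

E55XX → F_EXX = 550 MPa.
Effective throat (given) t_e = 24 mm.
A_we = 24 × 245 = 5880 mm².
F_nw = 0.6 F_EXX = 330 MPa.
R_n/Ω = (330 × 5880) / 2.0 × 10⁻³ = 970.2 kN.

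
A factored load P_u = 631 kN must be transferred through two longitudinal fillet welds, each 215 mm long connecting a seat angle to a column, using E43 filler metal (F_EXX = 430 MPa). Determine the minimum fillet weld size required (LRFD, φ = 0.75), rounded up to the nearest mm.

Total weld length L = 430 mm.
Required throat t_e = P_u / (φ × 0.6 F_EXX × L) = 631 / (0.75 × 0.6 × 430 × 430 × 10⁻³) = 7.584 mm.
Required leg w = t_e / 0.707 = 10.73 mm → use 11 mm.

w = 11 mm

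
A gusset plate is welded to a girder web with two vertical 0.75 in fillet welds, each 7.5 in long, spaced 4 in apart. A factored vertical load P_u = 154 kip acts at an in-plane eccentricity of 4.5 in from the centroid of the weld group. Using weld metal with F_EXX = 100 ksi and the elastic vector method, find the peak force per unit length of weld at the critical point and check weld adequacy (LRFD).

Total weld length L_w = 15 in. Treat welds as unit-width lines.
Polar moment about centroid: J = 2[d³/12 + d(b/2)²] = 2[7.5³/12 + 7.5×2²] = 130.3 in³.
Direct shear f_v = P/L_w = 154 / 15 = 10.27 kip/in (vertical).
Torsion M = P·e = 154 × 4.5 = 693 kip·in.
Critical point at (x, y) = (2, 3.75) from centroid. f_tx = M·y/J = 19.94 kip/in; f_ty = M·x/J = 10.64 kip/in.
Resultant f_max = √[f_tx² + (f_v + f_ty)²] = √[19.94² + (10.27 + 10.64)²] = 28.89 kip/in.
Capacity per unit length: φr_n = 0.75 × 0.6 × 100 × (0.707 × 0.75) = 23.86 kip/in.
28.89 > 23.86 → NOT adequate.

f_max ≈ 28.9 kip/in; NOT adequate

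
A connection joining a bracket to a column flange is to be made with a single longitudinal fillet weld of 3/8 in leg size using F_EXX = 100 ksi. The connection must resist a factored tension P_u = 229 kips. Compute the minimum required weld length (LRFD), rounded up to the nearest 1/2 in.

L = 19.5 in

Throat t_e = 0.707 × 0.375 = 0.2651 in.
φr_n = 0.75 × 0.6 × 100 × 0.2651 = 11.93 kips/in.
L_req = P_u / φr_n = 229 / 11.93 = 19.19 in total.
Round up → use L = 19.5 in.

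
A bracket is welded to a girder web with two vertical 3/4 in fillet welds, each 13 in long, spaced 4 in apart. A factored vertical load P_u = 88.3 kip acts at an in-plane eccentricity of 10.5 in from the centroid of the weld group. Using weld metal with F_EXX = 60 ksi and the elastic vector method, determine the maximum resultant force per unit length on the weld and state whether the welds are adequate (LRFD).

Total weld length L_w = 26 in. Treat welds as unit-width lines.
Polar moment about centroid: J = 2[d³/12 + d(b/2)²] = 2[13³/12 + 13×2²] = 470.2 in³.
Direct shear f_v = P/L_w = 88.3 / 26 = 3.396 kip/in (vertical).
Torsion M = P·e = 88.3 × 10.5 = 927.15 kip·in.
Critical point at (x, y) = (2, 6.5) from centroid. f_tx = M·y/J = 12.82 kip/in; f_ty = M·x/J = 3.944 kip/in.
Resultant f_max = √[f_tx² + (f_v + f_ty)²] = √[12.82² + (3.396 + 3.944)²] = 14.77 kip/in.
Capacity per unit length: φr_n = 0.75 × 0.6 × 60 × (0.707 × 0.75) = 14.32 kip/in.
14.77 > 14.32 → NOT adequate.

f_max ≈ 14.8 kip/in; NOT adequate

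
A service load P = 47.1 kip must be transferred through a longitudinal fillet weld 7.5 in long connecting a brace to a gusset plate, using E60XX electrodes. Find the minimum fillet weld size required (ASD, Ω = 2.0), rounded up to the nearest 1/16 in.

E60XX → F_EXX = 60 ksi.
Total weld length L = 7.5 in.
Required throat t_e = P × Ω / (0.6 F_EXX × L) = 47.1 × 2.0 / (0.6 × 60 × 7.5) = 0.3489 in.
Required leg w = t_e / 0.707 = 0.4935 in → use 1/2 in.

w = 1/2 in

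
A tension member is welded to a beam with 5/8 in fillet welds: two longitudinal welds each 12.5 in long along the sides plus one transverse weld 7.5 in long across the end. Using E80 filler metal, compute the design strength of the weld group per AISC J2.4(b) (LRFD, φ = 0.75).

φR_n ≈ 517 kips

E80XX → F_EXX = 80 ksi.
t_e = 0.707 × 0.625 = 0.4419 in.
R_nwl = 0.6 × 80 × 0.4419 × 25 = 530.2 kips (longitudinal, 2 welds).
R_nwt = 0.6 × 80 × 0.4419 × 7.5 = 159.1 kips (transverse, base value).
(i) R_nwl + R_nwt = 689.3 kips; (ii) 0.85 R_nwl + 1.5 R_nwt = 689.3 kips.
R_n = max = 689.3 kips [governs: (ii)]; φR_n = 517 kips.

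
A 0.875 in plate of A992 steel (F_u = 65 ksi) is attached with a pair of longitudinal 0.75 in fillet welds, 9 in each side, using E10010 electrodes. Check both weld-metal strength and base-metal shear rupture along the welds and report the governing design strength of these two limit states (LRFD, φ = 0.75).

φR_n ≈ 430 kips (weld metal governs)

E100XX → F_EXX = 100 ksi.
t_e = 0.707 × 0.75 = 0.5302 in; L = 18 in.
Weld metal: φR_n = 0.75 × 0.6 × 100 × 0.5302 × 18 = 429.5 kips.
Base metal (shear rupture): φR_n = 0.75 × 0.6 × 65 × 0.875 × 18 = 460.7 kips.
Governing: weld metal.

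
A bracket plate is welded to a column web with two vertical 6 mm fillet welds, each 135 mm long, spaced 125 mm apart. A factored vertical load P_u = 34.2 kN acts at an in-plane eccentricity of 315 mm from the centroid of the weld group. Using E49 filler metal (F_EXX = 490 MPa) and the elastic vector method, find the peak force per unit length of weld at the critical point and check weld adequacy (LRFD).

f_max ≈ 768 N/mm; adequate

Total weld length L_w = 270 mm. Treat welds as unit-width lines.
Polar moment about centroid: J = 2[d³/12 + d(b/2)²] = 2[135³/12 + 135×62.5²] = 1465000 mm³.
Direct shear f_v = P/L_w = 34.2×10³ / 270 = 126.7 N/mm (vertical).
Torsion M = P·e = 34.2×10³ × 315 = 10773000 N·mm.
Critical point at (x, y) = (62.5, 67.5) from centroid. f_tx = M·y/J = 496.5 N/mm; f_ty = M·x/J = 459.7 N/mm.
Resultant f_max = √[f_tx² + (f_v + f_ty)²] = √[496.5² + (126.7 + 459.7)²] = 768.3 N/mm.
Capacity per unit length: φr_n = 0.75 × 0.6 × 490 × (0.707 × 6) = 935.4 N/mm.
768.3 ≤ 935.4 → adequate.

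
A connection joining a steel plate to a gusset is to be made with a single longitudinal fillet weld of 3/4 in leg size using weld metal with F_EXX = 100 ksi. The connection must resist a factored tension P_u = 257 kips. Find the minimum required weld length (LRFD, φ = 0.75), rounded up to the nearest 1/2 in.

Throat t_e = 0.707 × 0.75 = 0.5302 in.
φr_n = 0.75 × 0.6 × 100 × 0.5302 = 23.86 kips/in.
L_req = P_u / φr_n = 257 / 23.86 = 10.77 in total.
Round up → use L = 11 in.

L = 11 in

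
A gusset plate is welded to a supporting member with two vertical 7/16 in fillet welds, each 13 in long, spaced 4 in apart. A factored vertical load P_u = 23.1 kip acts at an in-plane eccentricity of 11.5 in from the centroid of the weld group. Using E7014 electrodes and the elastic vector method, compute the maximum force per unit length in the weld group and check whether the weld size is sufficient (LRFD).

E70XX → F_EXX = 70 ksi.
Total weld length L_w = 26 in. Treat welds as unit-width lines.
Polar moment about centroid: J = 2[d³/12 + d(b/2)²] = 2[13³/12 + 13×2²] = 470.2 in³.
Direct shear f_v = P/L_w = 23.1 / 26 = 0.8885 kip/in (vertical).
Torsion M = P·e = 23.1 × 11.5 = 265.65 kip·in.
Critical point at (x, y) = (2, 6.5) from centroid. f_tx = M·y/J = 3.673 kip/in; f_ty = M·x/J = 1.13 kip/in.
Resultant f_max = √[f_tx² + (f_v + f_ty)²] = √[3.673² + (0.8885 + 1.13)²] = 4.191 kip/in.
Capacity per unit length: φr_n = 0.75 × 0.6 × 70 × (0.707 × 0.4375) = 9.743 kip/in.
4.191 ≤ 9.743 → adequate.

f_max ≈ 4.19 kip/in; adequate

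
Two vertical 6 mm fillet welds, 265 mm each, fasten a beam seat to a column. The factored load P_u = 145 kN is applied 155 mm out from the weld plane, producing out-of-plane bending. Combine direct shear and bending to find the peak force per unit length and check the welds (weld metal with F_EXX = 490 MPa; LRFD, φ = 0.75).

f_max ≈ 998 N/mm; NOT adequate

L_w = 2 × 265 = 530 mm; section modulus (unit throat) S = 2 × L²/6 = 23410 mm².
Direct shear f_v = P/L_w = 145×10³/530 = 273.6 N/mm.
Moment M = P × e = 145×10³ × 155 = 22475000 N·mm; bending f_b = M/S = 960.1 N/mm.
f_max = √(f_v² + f_b²) = √(273.6² + 960.1²) = 998.3 N/mm.
φr_n = 0.75 × 0.6 × 490 × (0.707 × 6) = 935.4 N/mm → NOT adequate.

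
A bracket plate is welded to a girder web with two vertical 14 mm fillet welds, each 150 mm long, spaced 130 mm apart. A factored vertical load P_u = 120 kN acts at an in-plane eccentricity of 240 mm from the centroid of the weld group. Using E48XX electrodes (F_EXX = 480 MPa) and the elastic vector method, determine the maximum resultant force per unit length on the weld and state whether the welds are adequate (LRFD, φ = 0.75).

Total weld length L_w = 300 mm. Treat welds as unit-width lines.
Polar moment about centroid: J = 2[d³/12 + d(b/2)²] = 2[150³/12 + 150×65²] = 1830000 mm³.
Direct shear f_v = P/L_w = 120×10³ / 300 = 400 N/mm (vertical).
Torsion M = P·e = 120×10³ × 240 = 28800000 N·mm.
Critical point at (x, y) = (65, 75) from centroid. f_tx = M·y/J = 1180 N/mm; f_ty = M·x/J = 1023 N/mm.
Resultant f_max = √[f_tx² + (f_v + f_ty)²] = √[1180² + (400 + 1023)²] = 1849 N/mm.
Capacity per unit length: φr_n = 0.75 × 0.6 × 480 × (0.707 × 14) = 2138 N/mm.
1849 ≤ 2138 → adequate.

f_max ≈ 1850 N/mm; adequate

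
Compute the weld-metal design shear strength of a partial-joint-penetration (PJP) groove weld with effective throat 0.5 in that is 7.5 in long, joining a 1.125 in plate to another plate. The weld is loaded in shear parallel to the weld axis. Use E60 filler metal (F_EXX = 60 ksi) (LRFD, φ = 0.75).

Effective throat (given) t_e = 0.5 in.
A_we = 0.5 × 7.5 = 3.75 in².
F_nw = 0.6 F_EXX = 36 ksi.
φR_n = 0.75 × 36 × 3.75 = 101.2 kip.

φR_n ≈ 101 kip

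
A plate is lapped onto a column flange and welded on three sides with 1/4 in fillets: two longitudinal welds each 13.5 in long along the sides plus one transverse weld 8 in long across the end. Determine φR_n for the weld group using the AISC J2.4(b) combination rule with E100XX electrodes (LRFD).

E100XX → F_EXX = 100 ksi.
t_e = 0.707 × 0.25 = 0.1767 in.
R_nwl = 0.6 × 100 × 0.1767 × 27 = 286.3 kips (longitudinal, 2 welds).
R_nwt = 0.6 × 100 × 0.1767 × 8 = 84.84 kips (transverse, base value).
(i) R_nwl + R_nwt = 371.2 kips; (ii) 0.85 R_nwl + 1.5 R_nwt = 370.6 kips.
R_n = max = 371.2 kips [governs: (i)]; φR_n = 278.4 kips.

φR_n ≈ 278 kips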